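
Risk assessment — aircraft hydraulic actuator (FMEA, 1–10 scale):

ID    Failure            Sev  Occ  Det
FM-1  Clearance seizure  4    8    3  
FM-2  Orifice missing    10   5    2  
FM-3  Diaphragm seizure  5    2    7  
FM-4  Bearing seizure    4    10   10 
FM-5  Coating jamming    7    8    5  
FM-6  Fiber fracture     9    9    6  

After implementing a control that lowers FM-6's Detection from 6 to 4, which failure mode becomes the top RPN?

RPN = Severity × Occurrence × Detection:
  FM-1: 4 × 8 × 3 = 96
  FM-2: 10 × 5 × 2 = 100
  FM-3: 5 × 2 × 7 = 70
  FM-4: 4 × 10 × 10 = 400
  FM-5: 7 × 8 × 5 = 280
  FM-6: 9 × 9 × 6 = 486
After action: FM-6 → 9 × 9 × 4 = 324.
Revised RPNs: FM-4=400, FM-6=324, FM-5=280, FM-2=100, FM-1=96, FM-3=70.
Highest is now FM-4 (400).

FM-4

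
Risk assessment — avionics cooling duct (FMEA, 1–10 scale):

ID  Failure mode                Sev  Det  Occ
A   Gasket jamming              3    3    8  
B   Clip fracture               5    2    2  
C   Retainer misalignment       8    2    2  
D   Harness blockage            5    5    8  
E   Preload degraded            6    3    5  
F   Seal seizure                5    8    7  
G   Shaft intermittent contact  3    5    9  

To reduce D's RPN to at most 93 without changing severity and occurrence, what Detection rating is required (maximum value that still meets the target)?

D: S=5, O=8, D=5 → current RPN = 200.
Fixed product = 40. Need 40 × D ≤ 93, so D ≤ 93/40 = 2.33.
Maximum integer Detection rating = 2 (gives RPN 80; D=3 would give 120 > 93).

2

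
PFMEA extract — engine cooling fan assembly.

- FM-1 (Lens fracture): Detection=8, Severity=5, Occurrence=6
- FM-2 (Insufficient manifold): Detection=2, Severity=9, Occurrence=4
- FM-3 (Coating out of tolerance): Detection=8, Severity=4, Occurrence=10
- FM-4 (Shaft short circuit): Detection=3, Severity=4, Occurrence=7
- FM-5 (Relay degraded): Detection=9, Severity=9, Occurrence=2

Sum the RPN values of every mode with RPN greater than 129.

722

RPN = Severity × Occurrence × Detection:
  FM-1: 5 × 6 × 8 = 240
  FM-2: 9 × 4 × 2 = 72
  FM-3: 4 × 10 × 8 = 320
  FM-4: 4 × 7 × 3 = 84
  FM-5: 9 × 2 × 9 = 162
RPN > 129: FM-1 (240), FM-3 (320), FM-5 (162).
Sum: 240 + 320 + 162 = 722.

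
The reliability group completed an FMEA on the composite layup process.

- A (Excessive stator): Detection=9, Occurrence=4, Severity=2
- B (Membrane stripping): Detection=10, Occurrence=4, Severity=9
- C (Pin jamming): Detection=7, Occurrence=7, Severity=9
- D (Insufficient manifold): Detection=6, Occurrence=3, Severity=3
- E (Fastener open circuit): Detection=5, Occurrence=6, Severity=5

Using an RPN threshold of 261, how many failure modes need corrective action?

2

RPN = Severity × Occurrence × Detection:
  A: 2 × 4 × 9 = 72
  B: 9 × 4 × 10 = 360
  C: 9 × 7 × 7 = 441
  D: 3 × 3 × 6 = 54
  E: 5 × 6 × 5 = 150
Modes with RPN ≥ 261: B (360), C (441) → 2.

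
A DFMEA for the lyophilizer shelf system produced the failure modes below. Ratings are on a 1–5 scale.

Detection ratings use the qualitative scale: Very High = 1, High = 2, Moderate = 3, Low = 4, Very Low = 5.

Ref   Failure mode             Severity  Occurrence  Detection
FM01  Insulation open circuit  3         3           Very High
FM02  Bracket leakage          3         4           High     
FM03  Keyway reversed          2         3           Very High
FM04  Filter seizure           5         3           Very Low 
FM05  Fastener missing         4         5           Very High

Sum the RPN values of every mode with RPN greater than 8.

128

RPN = Severity × Occurrence × Detection:
  FM01: 3 × 3 × 1 = 9
  FM02: 3 × 4 × 2 = 24
  FM03: 2 × 3 × 1 = 6
  FM04: 5 × 3 × 5 = 75
  FM05: 4 × 5 × 1 = 20
RPN > 8: FM01 (9), FM02 (24), FM04 (75), FM05 (20).
Sum: 9 + 24 + 75 + 20 = 128.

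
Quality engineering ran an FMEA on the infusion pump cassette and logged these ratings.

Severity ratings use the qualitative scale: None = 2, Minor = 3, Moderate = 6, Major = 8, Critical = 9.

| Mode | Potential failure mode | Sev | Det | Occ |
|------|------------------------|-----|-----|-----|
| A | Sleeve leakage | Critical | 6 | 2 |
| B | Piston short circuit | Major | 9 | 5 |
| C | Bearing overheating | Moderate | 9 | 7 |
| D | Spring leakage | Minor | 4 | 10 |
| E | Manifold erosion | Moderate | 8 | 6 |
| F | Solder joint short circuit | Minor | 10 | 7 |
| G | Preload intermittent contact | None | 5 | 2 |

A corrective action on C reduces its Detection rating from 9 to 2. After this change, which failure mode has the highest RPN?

B

RPN = Severity × Occurrence × Detection:
  A: 9 × 2 × 6 = 108
  B: 8 × 5 × 9 = 360
  C: 6 × 7 × 9 = 378
  D: 3 × 10 × 4 = 120
  E: 6 × 6 × 8 = 288
  F: 3 × 7 × 10 = 210
  G: 2 × 2 × 5 = 20
After action: C → 6 × 7 × 2 = 84.
Revised RPNs: B=360, E=288, F=210, D=120, A=108, C=84, G=20.
Highest is now B (360).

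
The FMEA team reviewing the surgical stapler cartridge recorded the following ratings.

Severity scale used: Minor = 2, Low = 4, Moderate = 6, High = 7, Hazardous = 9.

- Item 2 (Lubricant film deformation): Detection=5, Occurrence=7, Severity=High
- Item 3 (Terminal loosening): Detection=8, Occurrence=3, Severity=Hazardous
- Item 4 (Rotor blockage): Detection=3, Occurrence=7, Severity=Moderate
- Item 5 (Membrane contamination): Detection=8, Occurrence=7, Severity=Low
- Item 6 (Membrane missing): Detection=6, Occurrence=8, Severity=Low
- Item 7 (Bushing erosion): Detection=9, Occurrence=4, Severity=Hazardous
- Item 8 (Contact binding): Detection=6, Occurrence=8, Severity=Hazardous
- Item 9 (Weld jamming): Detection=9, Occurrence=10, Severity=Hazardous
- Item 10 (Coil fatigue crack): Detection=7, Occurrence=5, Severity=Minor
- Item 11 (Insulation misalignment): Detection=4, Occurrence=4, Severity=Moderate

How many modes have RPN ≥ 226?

RPN = Severity × Occurrence × Detection:
  Item 2: 7 × 7 × 5 = 245
  Item 3: 9 × 3 × 8 = 216
  Item 4: 6 × 7 × 3 = 126
  Item 5: 4 × 7 × 8 = 224
  Item 6: 4 × 8 × 6 = 192
  Item 7: 9 × 4 × 9 = 324
  Item 8: 9 × 8 × 6 = 432
  Item 9: 9 × 10 × 9 = 810
  Item 10: 2 × 5 × 7 = 70
  Item 11: 6 × 4 × 4 = 96
Modes with RPN ≥ 226: Item 2 (245), Item 7 (324), Item 8 (432), Item 9 (810) → 4.

4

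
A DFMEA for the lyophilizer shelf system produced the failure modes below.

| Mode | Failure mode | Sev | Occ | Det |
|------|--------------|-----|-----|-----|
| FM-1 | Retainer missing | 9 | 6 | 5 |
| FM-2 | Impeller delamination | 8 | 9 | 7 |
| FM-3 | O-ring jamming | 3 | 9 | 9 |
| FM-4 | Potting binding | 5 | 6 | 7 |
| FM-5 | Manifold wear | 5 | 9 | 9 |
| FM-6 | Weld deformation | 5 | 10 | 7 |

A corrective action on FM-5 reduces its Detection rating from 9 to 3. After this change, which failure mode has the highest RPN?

FM-2

RPN = Severity × Occurrence × Detection:
  FM-1: 9 × 6 × 5 = 270
  FM-2: 8 × 9 × 7 = 504
  FM-3: 3 × 9 × 9 = 243
  FM-4: 5 × 6 × 7 = 210
  FM-5: 5 × 9 × 9 = 405
  FM-6: 5 × 10 × 7 = 350
After action: FM-5 → 5 × 9 × 3 = 135.
Revised RPNs: FM-2=504, FM-6=350, FM-1=270, FM-3=243, FM-4=210, FM-5=135.
Highest is now FM-2 (504).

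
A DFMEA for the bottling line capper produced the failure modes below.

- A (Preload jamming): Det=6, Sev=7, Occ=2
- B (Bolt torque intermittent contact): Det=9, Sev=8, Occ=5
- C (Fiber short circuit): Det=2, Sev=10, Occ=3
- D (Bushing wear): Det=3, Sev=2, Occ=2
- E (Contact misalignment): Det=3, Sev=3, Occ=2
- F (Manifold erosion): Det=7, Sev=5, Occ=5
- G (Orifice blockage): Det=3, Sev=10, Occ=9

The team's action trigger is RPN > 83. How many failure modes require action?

RPN = Severity × Occurrence × Detection:
  A: 7 × 2 × 6 = 84
  B: 8 × 5 × 9 = 360
  C: 10 × 3 × 2 = 60
  D: 2 × 2 × 3 = 12
  E: 3 × 2 × 3 = 18
  F: 5 × 5 × 7 = 175
  G: 10 × 9 × 3 = 270
Modes with RPN > 83: A (84), B (360), F (175), G (270) → 4.

4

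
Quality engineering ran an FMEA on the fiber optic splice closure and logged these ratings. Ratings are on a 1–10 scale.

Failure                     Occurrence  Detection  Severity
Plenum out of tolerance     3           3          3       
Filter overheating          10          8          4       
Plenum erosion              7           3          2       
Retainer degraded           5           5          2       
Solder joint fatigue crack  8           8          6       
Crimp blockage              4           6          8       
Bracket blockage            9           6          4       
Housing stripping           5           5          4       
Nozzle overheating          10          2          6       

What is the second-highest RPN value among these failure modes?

RPN = Severity × Occurrence × Detection:
  Plenum out of tolerance: 3 × 3 × 3 = 27
  Filter overheating: 4 × 10 × 8 = 320
  Plenum erosion: 2 × 7 × 3 = 42
  Retainer degraded: 2 × 5 × 5 = 50
  Solder joint fatigue crack: 6 × 8 × 8 = 384
  Crimp blockage: 8 × 4 × 6 = 192
  Bracket blockage: 4 × 9 × 6 = 216
  Housing stripping: 4 × 5 × 5 = 100
  Nozzle overheating: 6 × 10 × 2 = 120
Sorted descending: 384, 320, 216, 192, 120, 100, 50, 42, 27.
The second-highest RPN is 320 (Filter overheating).

320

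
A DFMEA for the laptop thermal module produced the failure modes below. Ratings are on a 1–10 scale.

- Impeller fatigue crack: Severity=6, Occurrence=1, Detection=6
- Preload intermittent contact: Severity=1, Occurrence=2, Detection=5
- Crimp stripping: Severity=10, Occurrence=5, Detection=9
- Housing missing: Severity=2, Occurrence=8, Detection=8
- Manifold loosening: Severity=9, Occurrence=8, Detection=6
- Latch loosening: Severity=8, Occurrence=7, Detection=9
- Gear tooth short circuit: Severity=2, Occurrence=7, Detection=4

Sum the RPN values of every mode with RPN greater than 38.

RPN = Severity × Occurrence × Detection:
  Impeller fatigue crack: 6 × 1 × 6 = 36
  Preload intermittent contact: 1 × 2 × 5 = 10
  Crimp stripping: 10 × 5 × 9 = 450
  Housing missing: 2 × 8 × 8 = 128
  Manifold loosening: 9 × 8 × 6 = 432
  Latch loosening: 8 × 7 × 9 = 504
  Gear tooth short circuit: 2 × 7 × 4 = 56
RPN > 38: Crimp stripping (450), Housing missing (128), Manifold loosening (432), Latch loosening (504), Gear tooth short circuit (56).
Sum: 450 + 128 + 432 + 504 + 56 = 1570.

1570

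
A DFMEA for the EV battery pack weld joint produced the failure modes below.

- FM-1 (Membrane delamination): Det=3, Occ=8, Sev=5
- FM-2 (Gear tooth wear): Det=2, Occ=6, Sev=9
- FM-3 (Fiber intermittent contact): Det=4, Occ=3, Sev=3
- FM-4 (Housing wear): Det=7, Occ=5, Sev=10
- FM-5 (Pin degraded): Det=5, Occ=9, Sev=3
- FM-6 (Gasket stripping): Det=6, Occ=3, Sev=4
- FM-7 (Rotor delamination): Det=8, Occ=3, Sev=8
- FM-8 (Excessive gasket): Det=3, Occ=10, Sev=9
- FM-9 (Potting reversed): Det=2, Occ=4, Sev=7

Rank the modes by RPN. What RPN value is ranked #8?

56

RPN = Severity × Occurrence × Detection:
  FM-1: 5 × 8 × 3 = 120
  FM-2: 9 × 6 × 2 = 108
  FM-3: 3 × 3 × 4 = 36
  FM-4: 10 × 5 × 7 = 350
  FM-5: 3 × 9 × 5 = 135
  FM-6: 4 × 3 × 6 = 72
  FM-7: 8 × 3 × 8 = 192
  FM-8: 9 × 10 × 3 = 270
  FM-9: 7 × 4 × 2 = 56
Sorted descending: 350, 270, 192, 135, 120, 108, 72, 56, 36.
The eighth-highest RPN is 56 (FM-9).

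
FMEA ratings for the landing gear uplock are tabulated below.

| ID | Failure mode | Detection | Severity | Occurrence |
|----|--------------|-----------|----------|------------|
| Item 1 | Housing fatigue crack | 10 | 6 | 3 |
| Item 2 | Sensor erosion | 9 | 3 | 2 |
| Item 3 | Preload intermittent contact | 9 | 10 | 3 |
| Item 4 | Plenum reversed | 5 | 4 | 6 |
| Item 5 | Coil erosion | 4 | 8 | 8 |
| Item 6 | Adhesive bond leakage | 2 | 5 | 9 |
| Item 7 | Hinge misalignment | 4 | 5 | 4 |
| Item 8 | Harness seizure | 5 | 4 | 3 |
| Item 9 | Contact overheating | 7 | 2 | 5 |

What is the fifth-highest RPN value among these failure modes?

90

RPN = Severity × Occurrence × Detection:
  Item 1: 6 × 3 × 10 = 180
  Item 2: 3 × 2 × 9 = 54
  Item 3: 10 × 3 × 9 = 270
  Item 4: 4 × 6 × 5 = 120
  Item 5: 8 × 8 × 4 = 256
  Item 6: 5 × 9 × 2 = 90
  Item 7: 5 × 4 × 4 = 80
  Item 8: 4 × 3 × 5 = 60
  Item 9: 2 × 5 × 7 = 70
Sorted descending: 270, 256, 180, 120, 90, 80, 70, 60, 54.
The fifth-highest RPN is 90 (Item 6).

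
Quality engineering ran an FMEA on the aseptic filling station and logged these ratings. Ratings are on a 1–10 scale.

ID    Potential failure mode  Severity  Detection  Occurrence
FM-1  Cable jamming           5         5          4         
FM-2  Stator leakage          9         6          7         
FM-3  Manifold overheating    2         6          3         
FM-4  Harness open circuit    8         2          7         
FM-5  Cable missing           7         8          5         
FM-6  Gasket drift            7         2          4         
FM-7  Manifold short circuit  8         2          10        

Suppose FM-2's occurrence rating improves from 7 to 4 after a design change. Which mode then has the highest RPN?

RPN = Severity × Occurrence × Detection:
  FM-1: 5 × 4 × 5 = 100
  FM-2: 9 × 7 × 6 = 378
  FM-3: 2 × 3 × 6 = 36
  FM-4: 8 × 7 × 2 = 112
  FM-5: 7 × 5 × 8 = 280
  FM-6: 7 × 4 × 2 = 56
  FM-7: 8 × 10 × 2 = 160
After action: FM-2 → 9 × 4 × 6 = 216.
Revised RPNs: FM-5=280, FM-2=216, FM-7=160, FM-4=112, FM-1=100, FM-6=56, FM-3=36.
Highest is now FM-5 (280).

FM-5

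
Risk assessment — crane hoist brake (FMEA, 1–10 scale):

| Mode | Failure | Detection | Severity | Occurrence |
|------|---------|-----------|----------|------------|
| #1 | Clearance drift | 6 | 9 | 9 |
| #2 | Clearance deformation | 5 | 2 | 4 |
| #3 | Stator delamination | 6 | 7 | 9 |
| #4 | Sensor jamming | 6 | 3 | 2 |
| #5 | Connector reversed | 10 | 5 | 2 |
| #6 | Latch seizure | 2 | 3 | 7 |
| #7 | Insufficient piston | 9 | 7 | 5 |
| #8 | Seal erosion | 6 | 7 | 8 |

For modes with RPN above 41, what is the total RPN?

1657

RPN = Severity × Occurrence × Detection:
  #1: 9 × 9 × 6 = 486
  #2: 2 × 4 × 5 = 40
  #3: 7 × 9 × 6 = 378
  #4: 3 × 2 × 6 = 36
  #5: 5 × 2 × 10 = 100
  #6: 3 × 7 × 2 = 42
  #7: 7 × 5 × 9 = 315
  #8: 7 × 8 × 6 = 336
RPN > 41: #1 (486), #3 (378), #5 (100), #6 (42), #7 (315), #8 (336).
Sum: 486 + 378 + 100 + 42 + 315 + 336 = 1657.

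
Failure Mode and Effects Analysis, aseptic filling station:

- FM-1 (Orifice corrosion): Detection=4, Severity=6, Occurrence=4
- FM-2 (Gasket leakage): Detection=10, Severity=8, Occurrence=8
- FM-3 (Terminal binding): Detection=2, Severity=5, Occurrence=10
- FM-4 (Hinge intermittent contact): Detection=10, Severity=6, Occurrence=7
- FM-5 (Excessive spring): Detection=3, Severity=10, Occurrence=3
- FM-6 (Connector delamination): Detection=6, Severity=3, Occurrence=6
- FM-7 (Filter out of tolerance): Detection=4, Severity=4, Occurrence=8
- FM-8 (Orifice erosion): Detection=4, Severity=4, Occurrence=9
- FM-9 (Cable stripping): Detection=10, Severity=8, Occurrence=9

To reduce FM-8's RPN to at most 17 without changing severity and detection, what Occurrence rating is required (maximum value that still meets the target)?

FM-8: S=4, O=9, D=4 → current RPN = 144.
Fixed product = 16. Need 16 × O ≤ 17, so O ≤ 17/16 = 1.06.
Maximum integer Occurrence rating = 1 (gives RPN 16; O=2 would give 32 > 17).

1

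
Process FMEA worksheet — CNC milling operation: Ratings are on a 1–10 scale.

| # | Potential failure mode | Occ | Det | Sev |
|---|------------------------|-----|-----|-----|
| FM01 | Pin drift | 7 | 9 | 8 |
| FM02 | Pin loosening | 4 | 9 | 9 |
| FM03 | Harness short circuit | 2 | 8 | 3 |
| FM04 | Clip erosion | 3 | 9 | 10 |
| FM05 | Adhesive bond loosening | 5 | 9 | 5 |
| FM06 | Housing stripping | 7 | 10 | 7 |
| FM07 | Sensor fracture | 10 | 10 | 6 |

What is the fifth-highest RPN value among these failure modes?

270

RPN = Severity × Occurrence × Detection:
  FM01: 8 × 7 × 9 = 504
  FM02: 9 × 4 × 9 = 324
  FM03: 3 × 2 × 8 = 48
  FM04: 10 × 3 × 9 = 270
  FM05: 5 × 5 × 9 = 225
  FM06: 7 × 7 × 10 = 490
  FM07: 6 × 10 × 10 = 600
Sorted descending: 600, 504, 490, 324, 270, 225, 48.
The fifth-highest RPN is 270 (FM04).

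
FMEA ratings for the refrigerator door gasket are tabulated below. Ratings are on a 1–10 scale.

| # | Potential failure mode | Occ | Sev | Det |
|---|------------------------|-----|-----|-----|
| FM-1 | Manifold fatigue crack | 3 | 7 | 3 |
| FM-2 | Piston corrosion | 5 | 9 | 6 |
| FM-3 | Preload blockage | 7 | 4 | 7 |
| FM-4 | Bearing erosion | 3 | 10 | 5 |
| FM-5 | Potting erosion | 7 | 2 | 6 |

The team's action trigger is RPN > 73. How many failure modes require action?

RPN = Severity × Occurrence × Detection:
  FM-1: 7 × 3 × 3 = 63
  FM-2: 9 × 5 × 6 = 270
  FM-3: 4 × 7 × 7 = 196
  FM-4: 10 × 3 × 5 = 150
  FM-5: 2 × 7 × 6 = 84
Modes with RPN > 73: FM-2 (270), FM-3 (196), FM-4 (150), FM-5 (84) → 4.

4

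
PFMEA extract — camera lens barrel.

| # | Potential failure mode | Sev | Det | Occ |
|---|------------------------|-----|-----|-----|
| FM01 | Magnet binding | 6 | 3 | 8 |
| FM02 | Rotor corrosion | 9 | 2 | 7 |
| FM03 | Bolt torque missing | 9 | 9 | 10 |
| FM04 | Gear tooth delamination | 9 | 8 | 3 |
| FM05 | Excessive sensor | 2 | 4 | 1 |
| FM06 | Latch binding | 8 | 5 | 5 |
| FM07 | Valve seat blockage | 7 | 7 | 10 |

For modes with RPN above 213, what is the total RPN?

RPN = Severity × Occurrence × Detection:
  FM01: 6 × 8 × 3 = 144
  FM02: 9 × 7 × 2 = 126
  FM03: 9 × 10 × 9 = 810
  FM04: 9 × 3 × 8 = 216
  FM05: 2 × 1 × 4 = 8
  FM06: 8 × 5 × 5 = 200
  FM07: 7 × 10 × 7 = 490
RPN > 213: FM03 (810), FM04 (216), FM07 (490).
Sum: 810 + 216 + 490 = 1516.

1516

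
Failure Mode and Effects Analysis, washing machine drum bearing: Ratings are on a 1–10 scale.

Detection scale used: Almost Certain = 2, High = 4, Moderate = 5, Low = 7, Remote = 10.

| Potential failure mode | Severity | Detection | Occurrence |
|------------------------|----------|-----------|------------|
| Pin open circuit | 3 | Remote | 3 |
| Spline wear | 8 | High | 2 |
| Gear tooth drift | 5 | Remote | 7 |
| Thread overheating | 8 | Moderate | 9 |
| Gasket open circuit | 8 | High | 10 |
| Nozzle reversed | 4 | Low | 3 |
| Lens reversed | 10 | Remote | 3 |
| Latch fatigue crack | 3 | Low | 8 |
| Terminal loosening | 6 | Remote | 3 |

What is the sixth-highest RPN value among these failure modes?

168

RPN = Severity × Occurrence × Detection:
  Pin open circuit: 3 × 3 × 10 = 90
  Spline wear: 8 × 2 × 4 = 64
  Gear tooth drift: 5 × 7 × 10 = 350
  Thread overheating: 8 × 9 × 5 = 360
  Gasket open circuit: 8 × 10 × 4 = 320
  Nozzle reversed: 4 × 3 × 7 = 84
  Lens reversed: 10 × 3 × 10 = 300
  Latch fatigue crack: 3 × 8 × 7 = 168
  Terminal loosening: 6 × 3 × 10 = 180
Sorted descending: 360, 350, 320, 300, 180, 168, 90, 84, 64.
The sixth-highest RPN is 168 (Latch fatigue crack).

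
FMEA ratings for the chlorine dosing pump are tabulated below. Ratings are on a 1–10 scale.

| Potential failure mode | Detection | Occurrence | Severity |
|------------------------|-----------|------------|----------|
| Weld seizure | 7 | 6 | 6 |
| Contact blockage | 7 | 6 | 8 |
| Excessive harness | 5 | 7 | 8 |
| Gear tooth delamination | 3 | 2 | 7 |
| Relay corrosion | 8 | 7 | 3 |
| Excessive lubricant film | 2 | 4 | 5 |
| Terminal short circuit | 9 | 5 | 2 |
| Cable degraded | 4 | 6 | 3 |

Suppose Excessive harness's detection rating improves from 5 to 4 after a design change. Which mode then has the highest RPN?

Contact blockage

RPN = Severity × Occurrence × Detection:
  Weld seizure: 6 × 6 × 7 = 252
  Contact blockage: 8 × 6 × 7 = 336
  Excessive harness: 8 × 7 × 5 = 280
  Gear tooth delamination: 7 × 2 × 3 = 42
  Relay corrosion: 3 × 7 × 8 = 168
  Excessive lubricant film: 5 × 4 × 2 = 40
  Terminal short circuit: 2 × 5 × 9 = 90
  Cable degraded: 3 × 6 × 4 = 72
After action: Excessive harness → 8 × 7 × 4 = 224.
Revised RPNs: Contact blockage=336, Weld seizure=252, Excessive harness=224, Relay corrosion=168, Terminal short circuit=90, Cable degraded=72, Gear tooth delamination=42, Excessive lubricant film=40.
Highest is now Contact blockage (336).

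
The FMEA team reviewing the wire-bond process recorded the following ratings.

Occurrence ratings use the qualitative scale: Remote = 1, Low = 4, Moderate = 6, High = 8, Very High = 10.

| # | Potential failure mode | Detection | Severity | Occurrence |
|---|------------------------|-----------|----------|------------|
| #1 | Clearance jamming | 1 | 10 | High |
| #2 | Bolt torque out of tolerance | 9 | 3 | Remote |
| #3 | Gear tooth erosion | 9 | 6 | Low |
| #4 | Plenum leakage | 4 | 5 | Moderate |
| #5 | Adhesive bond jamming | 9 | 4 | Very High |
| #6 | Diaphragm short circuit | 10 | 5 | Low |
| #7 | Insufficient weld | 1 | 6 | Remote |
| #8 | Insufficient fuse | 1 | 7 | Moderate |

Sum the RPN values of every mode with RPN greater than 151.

776

RPN = Severity × Occurrence × Detection:
  #1: 10 × 8 × 1 = 80
  #2: 3 × 1 × 9 = 27
  #3: 6 × 4 × 9 = 216
  #4: 5 × 6 × 4 = 120
  #5: 4 × 10 × 9 = 360
  #6: 5 × 4 × 10 = 200
  #7: 6 × 1 × 1 = 6
  #8: 7 × 6 × 1 = 42
RPN > 151: #3 (216), #5 (360), #6 (200).
Sum: 216 + 360 + 200 = 776.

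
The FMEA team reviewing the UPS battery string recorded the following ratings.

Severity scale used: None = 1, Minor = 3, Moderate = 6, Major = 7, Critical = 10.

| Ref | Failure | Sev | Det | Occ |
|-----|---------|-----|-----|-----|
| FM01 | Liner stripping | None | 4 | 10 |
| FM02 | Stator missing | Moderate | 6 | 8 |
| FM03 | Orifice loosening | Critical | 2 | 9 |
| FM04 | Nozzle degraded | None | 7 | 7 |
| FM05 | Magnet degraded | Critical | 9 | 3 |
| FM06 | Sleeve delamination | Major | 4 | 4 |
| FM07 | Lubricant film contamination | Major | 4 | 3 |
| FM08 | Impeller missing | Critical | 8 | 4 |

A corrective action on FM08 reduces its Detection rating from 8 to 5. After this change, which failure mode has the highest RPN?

FM02

RPN = Severity × Occurrence × Detection:
  FM01: 1 × 10 × 4 = 40
  FM02: 6 × 8 × 6 = 288
  FM03: 10 × 9 × 2 = 180
  FM04: 1 × 7 × 7 = 49
  FM05: 10 × 3 × 9 = 270
  FM06: 7 × 4 × 4 = 112
  FM07: 7 × 3 × 4 = 84
  FM08: 10 × 4 × 8 = 320
After action: FM08 → 10 × 4 × 5 = 200.
Revised RPNs: FM02=288, FM05=270, FM08=200, FM03=180, FM06=112, FM07=84, FM04=49, FM01=40.
Highest is now FM02 (288).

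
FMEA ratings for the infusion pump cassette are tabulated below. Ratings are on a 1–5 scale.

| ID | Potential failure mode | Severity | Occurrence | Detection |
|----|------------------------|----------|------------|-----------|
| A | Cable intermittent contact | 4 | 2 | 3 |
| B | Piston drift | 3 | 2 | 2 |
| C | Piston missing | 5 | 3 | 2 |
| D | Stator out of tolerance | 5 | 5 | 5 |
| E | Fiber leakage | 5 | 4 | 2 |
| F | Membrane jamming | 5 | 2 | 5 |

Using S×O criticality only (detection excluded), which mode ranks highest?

D

Criticality = Severity × Occurrence:
  A: 4 × 2 = 8
  B: 3 × 2 = 6
  C: 5 × 3 = 15
  D: 5 × 5 = 25
  E: 5 × 4 = 20
  F: 5 × 2 = 10
Highest criticality is 25 → D.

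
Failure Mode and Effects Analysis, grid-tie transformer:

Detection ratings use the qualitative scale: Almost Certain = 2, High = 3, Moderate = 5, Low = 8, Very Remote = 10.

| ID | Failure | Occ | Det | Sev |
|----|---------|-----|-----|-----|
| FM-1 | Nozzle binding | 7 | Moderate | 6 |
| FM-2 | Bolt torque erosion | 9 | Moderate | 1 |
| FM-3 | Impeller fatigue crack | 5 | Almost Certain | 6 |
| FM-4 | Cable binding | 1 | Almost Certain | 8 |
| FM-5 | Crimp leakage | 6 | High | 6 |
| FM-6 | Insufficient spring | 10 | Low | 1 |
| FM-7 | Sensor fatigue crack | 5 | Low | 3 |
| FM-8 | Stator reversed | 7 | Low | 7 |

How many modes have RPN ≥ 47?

RPN = Severity × Occurrence × Detection:
  FM-1: 6 × 7 × 5 = 210
  FM-2: 1 × 9 × 5 = 45
  FM-3: 6 × 5 × 2 = 60
  FM-4: 8 × 1 × 2 = 16
  FM-5: 6 × 6 × 3 = 108
  FM-6: 1 × 10 × 8 = 80
  FM-7: 3 × 5 × 8 = 120
  FM-8: 7 × 7 × 8 = 392
Modes with RPN ≥ 47: FM-1 (210), FM-3 (60), FM-5 (108), FM-6 (80), FM-7 (120), FM-8 (392) → 6.

6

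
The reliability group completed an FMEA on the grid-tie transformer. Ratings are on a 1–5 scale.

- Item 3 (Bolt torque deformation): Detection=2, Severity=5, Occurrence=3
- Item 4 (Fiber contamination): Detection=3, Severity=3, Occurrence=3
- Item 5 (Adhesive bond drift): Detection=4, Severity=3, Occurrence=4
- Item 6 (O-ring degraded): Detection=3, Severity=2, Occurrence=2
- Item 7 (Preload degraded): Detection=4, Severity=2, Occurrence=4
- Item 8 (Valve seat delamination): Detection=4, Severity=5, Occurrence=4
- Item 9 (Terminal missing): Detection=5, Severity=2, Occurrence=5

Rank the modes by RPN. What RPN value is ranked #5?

RPN = Severity × Occurrence × Detection:
  Item 3: 5 × 3 × 2 = 30
  Item 4: 3 × 3 × 3 = 27
  Item 5: 3 × 4 × 4 = 48
  Item 6: 2 × 2 × 3 = 12
  Item 7: 2 × 4 × 4 = 32
  Item 8: 5 × 4 × 4 = 80
  Item 9: 2 × 5 × 5 = 50
Sorted descending: 80, 50, 48, 32, 30, 27, 12.
The fifth-highest RPN is 30 (Item 3).

30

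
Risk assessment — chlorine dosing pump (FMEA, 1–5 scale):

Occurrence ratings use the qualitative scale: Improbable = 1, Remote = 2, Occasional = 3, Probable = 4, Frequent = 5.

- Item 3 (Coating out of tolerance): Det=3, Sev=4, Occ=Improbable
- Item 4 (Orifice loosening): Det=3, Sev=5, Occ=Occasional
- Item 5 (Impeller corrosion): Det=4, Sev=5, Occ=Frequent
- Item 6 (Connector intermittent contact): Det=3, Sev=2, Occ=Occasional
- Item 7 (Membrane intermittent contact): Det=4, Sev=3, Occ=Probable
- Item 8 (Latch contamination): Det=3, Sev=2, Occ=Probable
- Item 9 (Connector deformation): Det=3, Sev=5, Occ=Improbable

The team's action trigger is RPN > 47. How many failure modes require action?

RPN = Severity × Occurrence × Detection:
  Item 3: 4 × 1 × 3 = 12
  Item 4: 5 × 3 × 3 = 45
  Item 5: 5 × 5 × 4 = 100
  Item 6: 2 × 3 × 3 = 18
  Item 7: 3 × 4 × 4 = 48
  Item 8: 2 × 4 × 3 = 24
  Item 9: 5 × 1 × 3 = 15
Modes with RPN > 47: Item 5 (100), Item 7 (48) → 2.

2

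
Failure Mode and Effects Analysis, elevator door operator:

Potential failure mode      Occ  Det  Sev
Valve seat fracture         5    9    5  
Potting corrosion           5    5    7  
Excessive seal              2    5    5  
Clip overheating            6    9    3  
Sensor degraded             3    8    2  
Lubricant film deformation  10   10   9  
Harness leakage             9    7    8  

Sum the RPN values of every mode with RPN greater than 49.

2016

RPN = Severity × Occurrence × Detection:
  Valve seat fracture: 5 × 5 × 9 = 225
  Potting corrosion: 7 × 5 × 5 = 175
  Excessive seal: 5 × 2 × 5 = 50
  Clip overheating: 3 × 6 × 9 = 162
  Sensor degraded: 2 × 3 × 8 = 48
  Lubricant film deformation: 9 × 10 × 10 = 900
  Harness leakage: 8 × 9 × 7 = 504
RPN > 49: Valve seat fracture (225), Potting corrosion (175), Excessive seal (50), Clip overheating (162), Lubricant film deformation (900), Harness leakage (504).
Sum: 225 + 175 + 50 + 162 + 900 + 504 = 2016.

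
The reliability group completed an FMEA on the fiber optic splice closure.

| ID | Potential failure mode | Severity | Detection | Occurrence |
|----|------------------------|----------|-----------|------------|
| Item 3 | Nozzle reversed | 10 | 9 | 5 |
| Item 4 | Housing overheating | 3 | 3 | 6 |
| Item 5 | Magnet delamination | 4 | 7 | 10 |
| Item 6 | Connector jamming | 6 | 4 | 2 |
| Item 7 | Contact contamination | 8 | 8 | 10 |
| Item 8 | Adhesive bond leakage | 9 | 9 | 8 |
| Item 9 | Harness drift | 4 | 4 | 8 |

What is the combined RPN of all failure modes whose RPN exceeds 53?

2200

RPN = Severity × Occurrence × Detection:
  Item 3: 10 × 5 × 9 = 450
  Item 4: 3 × 6 × 3 = 54
  Item 5: 4 × 10 × 7 = 280
  Item 6: 6 × 2 × 4 = 48
  Item 7: 8 × 10 × 8 = 640
  Item 8: 9 × 8 × 9 = 648
  Item 9: 4 × 8 × 4 = 128
RPN > 53: Item 3 (450), Item 4 (54), Item 5 (280), Item 7 (640), Item 8 (648), Item 9 (128).
Sum: 450 + 54 + 280 + 640 + 648 + 128 = 2200.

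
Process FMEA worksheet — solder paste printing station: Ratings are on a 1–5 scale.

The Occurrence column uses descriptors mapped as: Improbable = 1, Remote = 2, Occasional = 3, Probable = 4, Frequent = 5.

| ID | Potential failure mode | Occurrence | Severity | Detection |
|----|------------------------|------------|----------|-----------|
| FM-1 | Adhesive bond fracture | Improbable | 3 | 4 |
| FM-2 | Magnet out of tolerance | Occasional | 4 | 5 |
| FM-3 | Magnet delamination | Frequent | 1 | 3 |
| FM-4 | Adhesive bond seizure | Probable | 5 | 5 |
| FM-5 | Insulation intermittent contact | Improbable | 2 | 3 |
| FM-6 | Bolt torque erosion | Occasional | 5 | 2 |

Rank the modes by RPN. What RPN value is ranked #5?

RPN = Severity × Occurrence × Detection:
  FM-1: 3 × 1 × 4 = 12
  FM-2: 4 × 3 × 5 = 60
  FM-3: 1 × 5 × 3 = 15
  FM-4: 5 × 4 × 5 = 100
  FM-5: 2 × 1 × 3 = 6
  FM-6: 5 × 3 × 2 = 30
Sorted descending: 100, 60, 30, 15, 12, 6.
The fifth-highest RPN is 12 (FM-1).

12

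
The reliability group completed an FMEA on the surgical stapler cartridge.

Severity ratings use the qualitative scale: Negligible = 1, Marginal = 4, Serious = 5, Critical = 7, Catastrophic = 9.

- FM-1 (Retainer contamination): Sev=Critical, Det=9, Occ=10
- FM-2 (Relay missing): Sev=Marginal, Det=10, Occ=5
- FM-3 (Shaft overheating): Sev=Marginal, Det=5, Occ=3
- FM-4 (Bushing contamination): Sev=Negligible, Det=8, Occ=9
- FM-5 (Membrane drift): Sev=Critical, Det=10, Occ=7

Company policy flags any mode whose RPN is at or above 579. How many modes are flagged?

RPN = Severity × Occurrence × Detection:
  FM-1: 7 × 10 × 9 = 630
  FM-2: 4 × 5 × 10 = 200
  FM-3: 4 × 3 × 5 = 60
  FM-4: 1 × 9 × 8 = 72
  FM-5: 7 × 7 × 10 = 490
Modes with RPN ≥ 579: FM-1 (630) → 1.

1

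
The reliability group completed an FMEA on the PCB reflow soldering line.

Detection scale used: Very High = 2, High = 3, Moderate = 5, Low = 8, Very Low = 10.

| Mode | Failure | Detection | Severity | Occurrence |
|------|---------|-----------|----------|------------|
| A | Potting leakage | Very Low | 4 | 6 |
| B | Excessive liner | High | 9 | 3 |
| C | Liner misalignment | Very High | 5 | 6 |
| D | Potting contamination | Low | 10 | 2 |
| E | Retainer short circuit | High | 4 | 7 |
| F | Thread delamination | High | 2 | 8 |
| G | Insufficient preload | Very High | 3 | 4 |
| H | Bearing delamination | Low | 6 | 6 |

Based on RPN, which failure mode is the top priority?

RPN = Severity × Occurrence × Detection:
  A: 4 × 6 × 10 = 240
  B: 9 × 3 × 3 = 81
  C: 5 × 6 × 2 = 60
  D: 10 × 2 × 8 = 160
  E: 4 × 7 × 3 = 84
  F: 2 × 8 × 3 = 48
  G: 3 × 4 × 2 = 24
  H: 6 × 6 × 8 = 288
Highest RPN is 288 → H.

H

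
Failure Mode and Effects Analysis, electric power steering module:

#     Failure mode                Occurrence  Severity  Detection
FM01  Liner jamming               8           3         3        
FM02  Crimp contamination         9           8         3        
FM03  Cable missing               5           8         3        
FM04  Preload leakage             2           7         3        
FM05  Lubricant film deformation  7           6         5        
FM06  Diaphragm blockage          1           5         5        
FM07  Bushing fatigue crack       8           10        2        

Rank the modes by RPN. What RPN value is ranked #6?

42

RPN = Severity × Occurrence × Detection:
  FM01: 3 × 8 × 3 = 72
  FM02: 8 × 9 × 3 = 216
  FM03: 8 × 5 × 3 = 120
  FM04: 7 × 2 × 3 = 42
  FM05: 6 × 7 × 5 = 210
  FM06: 5 × 1 × 5 = 25
  FM07: 10 × 8 × 2 = 160
Sorted descending: 216, 210, 160, 120, 72, 42, 25.
The sixth-highest RPN is 42 (FM04).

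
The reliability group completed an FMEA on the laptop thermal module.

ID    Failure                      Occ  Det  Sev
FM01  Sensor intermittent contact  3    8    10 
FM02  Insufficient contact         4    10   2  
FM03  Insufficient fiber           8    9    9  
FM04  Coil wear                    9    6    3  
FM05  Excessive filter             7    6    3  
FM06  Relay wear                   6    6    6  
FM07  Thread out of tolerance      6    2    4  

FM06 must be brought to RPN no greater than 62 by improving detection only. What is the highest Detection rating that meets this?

FM06: S=6, O=6, D=6 → current RPN = 216.
Fixed product = 36. Need 36 × D ≤ 62, so D ≤ 62/36 = 1.72.
Maximum integer Detection rating = 1 (gives RPN 36; D=2 would give 72 > 62).

1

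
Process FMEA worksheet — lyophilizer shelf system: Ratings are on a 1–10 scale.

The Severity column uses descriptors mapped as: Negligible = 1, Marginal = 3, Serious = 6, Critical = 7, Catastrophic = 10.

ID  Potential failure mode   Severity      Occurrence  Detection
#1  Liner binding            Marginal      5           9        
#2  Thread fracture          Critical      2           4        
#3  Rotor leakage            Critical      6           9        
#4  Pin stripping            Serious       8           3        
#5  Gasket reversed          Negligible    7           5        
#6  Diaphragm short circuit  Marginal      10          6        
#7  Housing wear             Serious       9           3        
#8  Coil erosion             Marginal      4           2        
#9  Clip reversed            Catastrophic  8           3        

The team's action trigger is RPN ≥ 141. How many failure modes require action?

5

RPN = Severity × Occurrence × Detection:
  #1: 3 × 5 × 9 = 135
  #2: 7 × 2 × 4 = 56
  #3: 7 × 6 × 9 = 378
  #4: 6 × 8 × 3 = 144
  #5: 1 × 7 × 5 = 35
  #6: 3 × 10 × 6 = 180
  #7: 6 × 9 × 3 = 162
  #8: 3 × 4 × 2 = 24
  #9: 10 × 8 × 3 = 240
Modes with RPN ≥ 141: #3 (378), #4 (144), #6 (180), #7 (162), #9 (240) → 5.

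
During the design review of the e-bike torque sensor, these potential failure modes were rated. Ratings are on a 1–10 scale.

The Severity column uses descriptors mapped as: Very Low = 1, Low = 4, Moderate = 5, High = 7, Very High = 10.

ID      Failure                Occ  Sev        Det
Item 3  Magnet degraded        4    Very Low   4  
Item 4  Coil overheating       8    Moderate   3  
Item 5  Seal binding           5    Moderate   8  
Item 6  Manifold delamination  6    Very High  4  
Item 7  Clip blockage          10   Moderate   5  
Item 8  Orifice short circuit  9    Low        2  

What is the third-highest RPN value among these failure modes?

RPN = Severity × Occurrence × Detection:
  Item 3: 1 × 4 × 4 = 16
  Item 4: 5 × 8 × 3 = 120
  Item 5: 5 × 5 × 8 = 200
  Item 6: 10 × 6 × 4 = 240
  Item 7: 5 × 10 × 5 = 250
  Item 8: 4 × 9 × 2 = 72
Sorted descending: 250, 240, 200, 120, 72, 16.
The third-highest RPN is 200 (Item 5).

200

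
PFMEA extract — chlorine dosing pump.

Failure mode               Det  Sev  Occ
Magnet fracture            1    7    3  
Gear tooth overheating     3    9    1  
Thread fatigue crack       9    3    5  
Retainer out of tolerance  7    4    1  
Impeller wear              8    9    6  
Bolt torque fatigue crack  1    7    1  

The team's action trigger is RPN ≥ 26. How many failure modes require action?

4

RPN = Severity × Occurrence × Detection:
  Magnet fracture: 7 × 3 × 1 = 21
  Gear tooth overheating: 9 × 1 × 3 = 27
  Thread fatigue crack: 3 × 5 × 9 = 135
  Retainer out of tolerance: 4 × 1 × 7 = 28
  Impeller wear: 9 × 6 × 8 = 432
  Bolt torque fatigue crack: 7 × 1 × 1 = 7
Modes with RPN ≥ 26: Gear tooth overheating (27), Thread fatigue crack (135), Retainer out of tolerance (28), Impeller wear (432) → 4.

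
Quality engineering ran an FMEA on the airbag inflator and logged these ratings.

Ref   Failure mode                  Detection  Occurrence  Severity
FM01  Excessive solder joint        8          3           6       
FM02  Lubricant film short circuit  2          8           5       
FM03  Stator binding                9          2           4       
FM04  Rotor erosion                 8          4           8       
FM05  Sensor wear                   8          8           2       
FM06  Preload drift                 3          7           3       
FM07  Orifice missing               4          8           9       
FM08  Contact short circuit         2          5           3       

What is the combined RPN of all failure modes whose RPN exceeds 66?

RPN = Severity × Occurrence × Detection:
  FM01: 6 × 3 × 8 = 144
  FM02: 5 × 8 × 2 = 80
  FM03: 4 × 2 × 9 = 72
  FM04: 8 × 4 × 8 = 256
  FM05: 2 × 8 × 8 = 128
  FM06: 3 × 7 × 3 = 63
  FM07: 9 × 8 × 4 = 288
  FM08: 3 × 5 × 2 = 30
RPN > 66: FM01 (144), FM02 (80), FM03 (72), FM04 (256), FM05 (128), FM07 (288).
Sum: 144 + 80 + 72 + 256 + 128 + 288 = 968.

968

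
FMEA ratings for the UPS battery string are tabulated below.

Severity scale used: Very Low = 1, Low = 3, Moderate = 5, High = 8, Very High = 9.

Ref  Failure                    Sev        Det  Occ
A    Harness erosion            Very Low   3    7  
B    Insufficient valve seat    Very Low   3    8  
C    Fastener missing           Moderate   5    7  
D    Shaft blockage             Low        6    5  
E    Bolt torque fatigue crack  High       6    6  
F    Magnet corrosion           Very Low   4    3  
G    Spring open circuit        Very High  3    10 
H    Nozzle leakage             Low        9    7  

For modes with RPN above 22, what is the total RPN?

1036

RPN = Severity × Occurrence × Detection:
  A: 1 × 7 × 3 = 21
  B: 1 × 8 × 3 = 24
  C: 5 × 7 × 5 = 175
  D: 3 × 5 × 6 = 90
  E: 8 × 6 × 6 = 288
  F: 1 × 3 × 4 = 12
  G: 9 × 10 × 3 = 270
  H: 3 × 7 × 9 = 189
RPN > 22: B (24), C (175), D (90), E (288), G (270), H (189).
Sum: 24 + 175 + 90 + 288 + 270 + 189 = 1036.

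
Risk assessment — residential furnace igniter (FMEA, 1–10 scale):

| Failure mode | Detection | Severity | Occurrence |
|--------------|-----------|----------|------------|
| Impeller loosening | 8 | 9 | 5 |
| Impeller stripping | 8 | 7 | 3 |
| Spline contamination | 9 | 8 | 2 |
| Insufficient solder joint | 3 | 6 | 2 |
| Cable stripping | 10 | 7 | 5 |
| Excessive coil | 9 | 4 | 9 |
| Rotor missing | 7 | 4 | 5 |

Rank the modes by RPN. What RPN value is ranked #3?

RPN = Severity × Occurrence × Detection:
  Impeller loosening: 9 × 5 × 8 = 360
  Impeller stripping: 7 × 3 × 8 = 168
  Spline contamination: 8 × 2 × 9 = 144
  Insufficient solder joint: 6 × 2 × 3 = 36
  Cable stripping: 7 × 5 × 10 = 350
  Excessive coil: 4 × 9 × 9 = 324
  Rotor missing: 4 × 5 × 7 = 140
Sorted descending: 360, 350, 324, 168, 144, 140, 36.
The third-highest RPN is 324 (Excessive coil).

324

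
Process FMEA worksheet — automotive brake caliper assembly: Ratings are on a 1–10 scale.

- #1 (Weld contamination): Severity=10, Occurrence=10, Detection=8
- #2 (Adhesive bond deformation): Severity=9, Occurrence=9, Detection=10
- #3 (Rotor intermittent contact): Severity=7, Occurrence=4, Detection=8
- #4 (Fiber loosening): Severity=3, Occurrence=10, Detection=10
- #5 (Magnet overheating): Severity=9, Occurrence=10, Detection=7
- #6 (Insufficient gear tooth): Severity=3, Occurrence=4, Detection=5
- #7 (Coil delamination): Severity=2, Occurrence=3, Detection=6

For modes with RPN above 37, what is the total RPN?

2824

RPN = Severity × Occurrence × Detection:
  #1: 10 × 10 × 8 = 800
  #2: 9 × 9 × 10 = 810
  #3: 7 × 4 × 8 = 224
  #4: 3 × 10 × 10 = 300
  #5: 9 × 10 × 7 = 630
  #6: 3 × 4 × 5 = 60
  #7: 2 × 3 × 6 = 36
RPN > 37: #1 (800), #2 (810), #3 (224), #4 (300), #5 (630), #6 (60).
Sum: 800 + 810 + 224 + 300 + 630 + 60 = 2824.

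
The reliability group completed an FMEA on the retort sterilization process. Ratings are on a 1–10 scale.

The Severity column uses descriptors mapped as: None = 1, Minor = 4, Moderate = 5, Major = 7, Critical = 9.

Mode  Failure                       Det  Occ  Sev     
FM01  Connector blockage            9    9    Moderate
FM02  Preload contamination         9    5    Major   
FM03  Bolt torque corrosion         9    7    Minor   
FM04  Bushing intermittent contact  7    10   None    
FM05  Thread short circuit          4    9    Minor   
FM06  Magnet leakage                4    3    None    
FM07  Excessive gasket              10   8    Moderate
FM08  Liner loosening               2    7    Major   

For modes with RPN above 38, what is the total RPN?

RPN = Severity × Occurrence × Detection:
  FM01: 5 × 9 × 9 = 405
  FM02: 7 × 5 × 9 = 315
  FM03: 4 × 7 × 9 = 252
  FM04: 1 × 10 × 7 = 70
  FM05: 4 × 9 × 4 = 144
  FM06: 1 × 3 × 4 = 12
  FM07: 5 × 8 × 10 = 400
  FM08: 7 × 7 × 2 = 98
RPN > 38: FM01 (405), FM02 (315), FM03 (252), FM04 (70), FM05 (144), FM07 (400), FM08 (98).
Sum: 405 + 315 + 252 + 70 + 144 + 400 + 98 = 1684.

1684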